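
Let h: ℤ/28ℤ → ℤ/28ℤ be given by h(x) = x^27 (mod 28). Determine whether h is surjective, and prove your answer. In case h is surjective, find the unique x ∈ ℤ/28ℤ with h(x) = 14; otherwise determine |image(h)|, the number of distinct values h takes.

9

h(2): Repeated squaring mod 28: 2^1 ≡ 2, 2^2 ≡ 2² = 4, 2^4 ≡ 4² = 16, 2^8 ≡ 16² = 256 ≡ 4, 2^16 ≡ 4² = 16. Since 27 = 16 + 8 + 2 + 1, 2^27 ≡ 16·4·4·2: 16·4 = 64 ≡ 8, then 8·4 = 32 ≡ 4, then 4·2 = 8. So 2^27 ≡ 8 (mod 28).
h(4): Repeated squaring mod 28: 4^1 ≡ 4, 4^2 ≡ 4² = 16, 4^4 ≡ 16² = 256 ≡ 4, 4^8 ≡ 4² = 16, 4^16 ≡ 16² = 256 ≡ 4. Since 27 = 16 + 8 + 2 + 1, 4^27 ≡ 4·16·16·4: 4·16 = 64 ≡ 8, then 8·16 = 128 ≡ 16, then 16·4 = 64 ≡ 8. So 4^27 ≡ 8 (mod 28).
So h(2) = h(4) = 8 while 2 ≠ 4, so h is not injective.
A non-injective map from the 28-element set ℤ/28ℤ to itself takes at most 27 distinct values, so it cannot be surjective. So h is not surjective.
Since h is not surjective, we determine |image(h)|. Computing x^27 mod 28 for each x (by repeated squaring, reducing mod 28 at every step), the values h(0), h(1), …, h(27) are: 0, 1, 8, 27, 8, 13, 20, 7, 8, 1, 20, 15, 20, 13, 0, 15, 8, 13, 8, 27, 20, 21, 8, 15, 20, 1, 20, 27.
The distinct values are {0, 1, 7, 8, 13, 15, 20, 21, 27}; there are 9 of them.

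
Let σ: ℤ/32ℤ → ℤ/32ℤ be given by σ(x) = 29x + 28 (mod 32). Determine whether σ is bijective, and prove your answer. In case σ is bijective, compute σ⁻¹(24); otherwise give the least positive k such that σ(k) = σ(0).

Recall that σ is injective when σ(a) = σ(b) forces a = b.
Suppose σ(a) = σ(b) in ℤ/32ℤ. Then 29a + 28 ≡ 29b + 28 (mod 32), hence 29(a − b) ≡ 0 (mod 32).
Since gcd(29, 32) = 1, 29 is invertible modulo 32, therefore a − b ≡ 0 (mod 32), i.e. a = b.
We now compute 29⁻¹ mod 32 explicitly. Euclid's algorithm: 32 = 1·29 + 3, 29 = 9·3 + 2, 3 = 1·2 + 1; back-substituting gives 1 = 21·29 − 19·32, so 29⁻¹ ≡ 21 (mod 32).
Then y ↦ 21(y − 28) is a two-sided inverse to σ, so every y ∈ ℤ/32ℤ has a preimage.
Therefore σ is bijective.
Since σ is bijective, we find σ⁻¹(24): we need 29x ≡ 24 − 28 ≡ 28 (mod 32). Using 29⁻¹ = 21: x ≡ 21·28 = 588 = 18·32 + 12, so x = 12.
Check: σ(12) = 29·12 + 28 = 376 = 11·32 + 24 ≡ 24 (mod 32).

12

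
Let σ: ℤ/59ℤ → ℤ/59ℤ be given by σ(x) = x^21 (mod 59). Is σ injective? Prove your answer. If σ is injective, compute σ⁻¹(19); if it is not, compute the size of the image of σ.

26

Since 59 is prime, the nonzero elements of ℤ/59ℤ form a cyclic group of order 58.
As gcd(21, 58) = 1, raising to the 21st power is a bijection on this group: if a^21 ≡ b^21 then (ab^{−1})^21 = 1, and the only element of order dividing gcd(21, 58) = 1 is 1, so a = b.
With σ(0) = 0 this makes σ injective on all of ℤ/59ℤ, hence bijective (finite equal-size domain and codomain). In particular σ is injective.
Since σ is injective, we find the preimage of 19. The inverse of x ↦ x^21 on (ℤ/59ℤ)^× is x ↦ x^47, because 21·47 = 987 = 17·58 + 1 ≡ 1 (mod 58) and x^{58} = 1 for x ≠ 0 (Fermat). So σ⁻¹(19) = 19^47 mod 59.
Repeated squaring mod 59: 19^1 ≡ 19, 19^2 ≡ 19² = 361 ≡ 7, 19^4 ≡ 7² = 49, 19^8 ≡ 49² = 2401 ≡ 41, 19^16 ≡ 41² = 1681 ≡ 29, 19^32 ≡ 29² = 841 ≡ 15. Since 47 = 32 + 8 + 4 + 2 + 1, 19^47 ≡ 15·41·49·7·19: 15·41 = 615 ≡ 25, then 25·49 = 1225 ≡ 45, then 45·7 = 315 ≡ 20, then 20·19 = 380 ≡ 26. So 19^47 ≡ 26 (mod 59).
Hence σ⁻¹(19) = 26.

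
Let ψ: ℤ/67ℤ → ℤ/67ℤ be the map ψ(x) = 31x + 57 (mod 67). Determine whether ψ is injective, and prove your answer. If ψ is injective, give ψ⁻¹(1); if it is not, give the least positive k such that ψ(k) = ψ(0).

9

Recall: ψ is injective when ψ(u) = ψ(v) forces u = v.
Suppose ψ(u) = ψ(v) in ℤ/67ℤ. Then 31u + 57 ≡ 31v + 57 (mod 67), therefore 31(u − v) ≡ 0 (mod 67).
Since gcd(31, 67) = 1, 31 is invertible modulo 67, thus u − v ≡ 0 (mod 67), i.e. u = v.
So ψ is injective.
We now compute 31⁻¹ mod 67 explicitly. Euclid's algorithm: 67 = 2·31 + 5, 31 = 6·5 + 1; back-substituting gives 1 = 13·31 − 6·67, so 31⁻¹ ≡ 13 (mod 67).
Since ψ is injective, we compute ψ⁻¹(1): solve 31x + 57 ≡ 1 (mod 67), i.e. 31x ≡ 11 (mod 67).
Multiplying by 31⁻¹ = 13 gives x ≡ 13·11 = 143 = 2·67 + 9 ≡ 9 (mod 67).
Check: ψ(9) = 31·9 + 57 = 336 = 5·67 + 1 ≡ 1 (mod 67).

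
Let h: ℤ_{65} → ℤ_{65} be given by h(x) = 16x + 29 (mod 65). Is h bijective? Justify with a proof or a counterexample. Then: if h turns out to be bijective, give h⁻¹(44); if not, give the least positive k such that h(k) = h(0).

5

Recall: h is injective if h(s) = h(t) implies s = t.
If h(s) = h(t), then 16s ≡ 16t (mod 65). Because gcd(16, 65) = 1, we may cancel 16 to get s ≡ t (mod 65).
We now compute 16⁻¹ mod 65 explicitly. Euclid's algorithm: 65 = 4·16 + 1; back-substituting gives 1 = 61·16 − 15·65, so 16⁻¹ ≡ 61 (mod 65).
For any y ∈ ℤ_{65}, x = 61(y − 29) mod 65 satisfies h(x) = 16·61(y − 29) + 29 ≡ y (since 16·61 ≡ 1 mod 65). So every y has a preimage.
Hence h is bijective.
Since h is bijective, we find h⁻¹(44): we need 16x ≡ 44 − 29 ≡ 15 (mod 65). Using 16⁻¹ = 61: x ≡ 61·15 = 915 = 14·65 + 5, so x = 5.
Check: h(5) = 16·5 + 29 = 109 = 1·65 + 44 ≡ 44 (mod 65).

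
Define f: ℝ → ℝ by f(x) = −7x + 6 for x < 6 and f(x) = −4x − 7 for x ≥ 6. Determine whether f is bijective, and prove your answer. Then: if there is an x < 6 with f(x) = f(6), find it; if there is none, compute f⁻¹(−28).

37/7

Both pieces are strictly decreasing (slopes −7 and −4), so each is injective on its own interval.
The left piece maps (−∞, 6) onto (−36, ∞); the right piece maps [6, ∞) onto (−∞, −31].
These images overlap. In particular f(6) = −31 (right piece), and solving −7x + 6 = −31 on the left piece gives x = 37/7 < 6.
So f(37/7) = f(6) with 37/7 ≠ 6, and f is not injective, hence not bijective. This x = 37/7 is the requested value below 6.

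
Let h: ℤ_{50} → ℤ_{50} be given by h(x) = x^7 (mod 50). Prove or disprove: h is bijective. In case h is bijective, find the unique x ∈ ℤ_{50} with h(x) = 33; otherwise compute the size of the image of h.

h(0) = 0^7 = 0.
h(10): Repeated squaring mod 50: 10^1 ≡ 10, 10^2 ≡ 10² = 100 ≡ 0, 10^4 ≡ 0² = 0. Since 7 = 4 + 2 + 1, 10^7 ≡ 0·0·10: 0·0 = 0, then 0·10 = 0. So 10^7 ≡ 0 (mod 50).
So h(0) = h(10) = 0 while 0 ≠ 10, therefore h is not injective, hence not bijective.
Since h is not bijective, we determine |image(h)|. Computing x^7 mod 50 for each x (by repeated squaring, reducing mod 50 at every step), the values h(0), h(1), …, h(49) are: 0, 1, 28, 37, 34, 25, 36, 43, 2, 19, 0, 21, 8, 17, 4, 25, 6, 23, 32, 39, 0, 41, 38, 47, 24, 25, 26, 3, 12, 9, 0, 11, 18, 27, 44, 25, 46, 33, 42, 29, 0, 31, 48, 7, 14, 25, 16, 13, 22, 49.
The distinct values are {0, 1, 2, 3, 4, 6, 7, 8, 9, 11, 12, 13, 14, 16, 17, 18, 19, 21, 22, 23, 24, 25, 26, 27, 28, 29, 31, 32, 33, 34, 36, 37, 38, 39, 41, 42, 43, 44, 46, 47, 48, 49}; there are 42 of them.

42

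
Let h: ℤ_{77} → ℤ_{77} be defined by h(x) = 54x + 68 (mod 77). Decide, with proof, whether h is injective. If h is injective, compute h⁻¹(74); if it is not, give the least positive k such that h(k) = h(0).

If h(x_1) = h(x_2), then 54x_1 ≡ 54x_2 (mod 77). Because gcd(54, 77) = 1, we may cancel 54 to get x_1 ≡ x_2 (mod 77).
Thus h is injective.
We now compute 54⁻¹ mod 77 explicitly. Euclid's algorithm: 77 = 1·54 + 23, 54 = 2·23 + 8, 23 = 2·8 + 7, 8 = 1·7 + 1; back-substituting gives 1 = 10·54 − 7·77, so 54⁻¹ ≡ 10 (mod 77).
Since h is injective, we find h⁻¹(74): we need 54x ≡ 74 − 68 ≡ 6 (mod 77). Using 54⁻¹ = 10: x ≡ 10·6 = 60, so x = 60.
Check: h(60) = 54·60 + 68 = 3308 = 42·77 + 74 ≡ 74 (mod 77).

60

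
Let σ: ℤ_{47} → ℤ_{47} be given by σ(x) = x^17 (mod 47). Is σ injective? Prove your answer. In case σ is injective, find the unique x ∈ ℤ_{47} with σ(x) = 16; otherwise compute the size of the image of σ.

Since 47 is prime, the nonzero elements of ℤ_{47} form a cyclic group of order 46.
As gcd(17, 46) = 1, raising to the 17th power is a bijection on this group: if a^17 ≡ b^17 then (ab^{−1})^17 = 1, and the only element of order dividing gcd(17, 46) = 1 is 1, so a = b.
With σ(0) = 0 this makes σ injective on all of ℤ_{47}, hence bijective (finite equal-size domain and codomain). In particular σ is injective.
Since σ is injective, we find the preimage of 16. The inverse of x ↦ x^17 on (ℤ_{47})^× is x ↦ x^19, because 17·19 = 323 = 7·46 + 1 ≡ 1 (mod 46) and x^{46} = 1 for x ≠ 0 (Fermat). So σ⁻¹(16) = 16^19 mod 47.
Repeated squaring mod 47: 16^1 ≡ 16, 16^2 ≡ 16² = 256 ≡ 21, 16^4 ≡ 21² = 441 ≡ 18, 16^8 ≡ 18² = 324 ≡ 42, 16^16 ≡ 42² = 1764 ≡ 25. Since 19 = 16 + 2 + 1, 16^19 ≡ 25·21·16: 25·21 = 525 ≡ 8, then 8·16 = 128 ≡ 34. So 16^19 ≡ 34 (mod 47).
Hence σ⁻¹(16) = 34.

34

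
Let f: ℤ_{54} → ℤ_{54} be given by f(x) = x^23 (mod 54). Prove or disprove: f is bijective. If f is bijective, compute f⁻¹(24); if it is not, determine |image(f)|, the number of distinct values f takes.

38

f(0) = 0^23 = 0.
f(6): Repeated squaring mod 54: 6^1 ≡ 6, 6^2 ≡ 6² = 36, 6^4 ≡ 36² = 1296 ≡ 0, 6^8 ≡ 0² = 0, 6^16 ≡ 0² = 0. Since 23 = 16 + 4 + 2 + 1, 6^23 ≡ 0·0·36·6: 0·0 = 0, then 0·36 = 0, then 0·6 = 0. So 6^23 ≡ 0 (mod 54).
So f(0) = f(6) = 0 while 0 ≠ 6, therefore f is not injective, hence not bijective.
Since f is not bijective, we determine |image(f)|. Computing x^23 mod 54 for each x (by repeated squaring, reducing mod 54 at every step), the values f(0), f(1), …, f(53) are: 0, 1, 32, 27, 52, 47, 0, 13, 44, 27, 46, 23, 0, 43, 38, 27, 4, 35, 0, 37, 14, 27, 34, 29, 0, 49, 26, 27, 28, 5, 0, 25, 20, 27, 40, 17, 0, 19, 50, 27, 16, 11, 0, 31, 8, 27, 10, 41, 0, 7, 2, 27, 22, 53.
The distinct values are {0, 1, 2, 4, 5, 7, 8, 10, 11, 13, 14, 16, 17, 19, 20, 22, 23, 25, 26, 27, 28, 29, 31, 32, 34, 35, 37, 38, 40, 41, 43, 44, 46, 47, 49, 50, 52, 53}; there are 38 of them.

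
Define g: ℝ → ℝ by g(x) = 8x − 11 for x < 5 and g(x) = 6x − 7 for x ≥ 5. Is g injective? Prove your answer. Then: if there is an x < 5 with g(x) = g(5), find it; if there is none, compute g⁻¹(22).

17/4

Both pieces are strictly increasing (slopes 8 and 6), so each is injective on its own interval.
The left piece maps (−∞, 5) onto (−∞, 29); the right piece maps [5, ∞) onto [23, ∞).
These images overlap. In particular g(5) = 23 (right piece), and solving 8x − 11 = 23 on the left piece gives x = 17/4 < 5.
So g(17/4) = g(5) with 17/4 ≠ 5, and g is not injective. This x = 17/4 is the requested value below 5.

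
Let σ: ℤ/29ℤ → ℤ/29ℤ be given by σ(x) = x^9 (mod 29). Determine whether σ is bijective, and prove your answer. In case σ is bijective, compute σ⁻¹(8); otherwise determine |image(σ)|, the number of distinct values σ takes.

26

Since 29 is prime, the nonzero elements of ℤ/29ℤ form a cyclic group of order 28.
As gcd(9, 28) = 1, raising to the 9th power is a bijection on this group: if x_1^9 ≡ x_2^9 then (x_1x_2^{−1})^9 = 1, and the only element of order dividing gcd(9, 28) = 1 is 1, so x_1 = x_2.
With σ(0) = 0 this makes σ injective on all of ℤ/29ℤ, hence bijective (finite equal-size domain and codomain). In particular σ is bijective.
Since σ is bijective, we find the preimage of 8. The inverse of x ↦ x^9 on (ℤ/29ℤ)^× is x ↦ x^25, because 9·25 = 225 = 8·28 + 1 ≡ 1 (mod 28) and x^{28} = 1 for x ≠ 0 (Fermat). So σ⁻¹(8) = 8^25 mod 29.
Repeated squaring mod 29: 8^1 ≡ 8, 8^2 ≡ 8² = 64 ≡ 6, 8^4 ≡ 6² = 36 ≡ 7, 8^8 ≡ 7² = 49 ≡ 20, 8^16 ≡ 20² = 400 ≡ 23. Since 25 = 16 + 8 + 1, 8^25 ≡ 23·20·8: 23·20 = 460 ≡ 25, then 25·8 = 200 ≡ 26. So 8^25 ≡ 26 (mod 29).
Hence σ⁻¹(8) = 26.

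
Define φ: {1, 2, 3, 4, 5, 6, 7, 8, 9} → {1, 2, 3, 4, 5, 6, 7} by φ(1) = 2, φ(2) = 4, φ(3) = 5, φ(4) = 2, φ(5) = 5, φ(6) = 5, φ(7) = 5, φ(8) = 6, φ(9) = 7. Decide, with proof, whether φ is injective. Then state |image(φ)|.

5

φ(1) = 2 = φ(4) with 1 ≠ 4, so φ is not injective.
The image of φ is {2, 4, 5, 6, 7}, which has 5 elements.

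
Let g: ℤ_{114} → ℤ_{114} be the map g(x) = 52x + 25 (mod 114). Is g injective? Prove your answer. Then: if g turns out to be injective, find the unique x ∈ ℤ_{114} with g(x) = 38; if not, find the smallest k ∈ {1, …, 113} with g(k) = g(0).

We have gcd(52, 114) = 2 > 1. Taking u = 0 and v = 57: g(0) = 25 and g(57) = 52·57 + 25 = 2989 ≡ 25 (mod 114).
So g(0) = g(57) while 0 ≠ 57, thus g is not injective.
Since g is not injective, we find the least positive k with g(k) = g(0): this means 52k ≡ 0 (mod 114), i.e. 114 ∣ 52k. Since gcd(52, 114) = 2, dividing through by 2 this holds exactly when 57 ∣ 26k, and as gcd(26, 57) = 1, exactly when 57 ∣ k.
The smallest positive such k is 57.

57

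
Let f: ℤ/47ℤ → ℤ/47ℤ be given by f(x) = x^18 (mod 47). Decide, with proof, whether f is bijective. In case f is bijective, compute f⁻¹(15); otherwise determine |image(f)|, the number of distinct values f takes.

24

f(23): Repeated squaring mod 47: 23^1 ≡ 23, 23^2 ≡ 23² = 529 ≡ 12, 23^4 ≡ 12² = 144 ≡ 3, 23^8 ≡ 3² = 9, 23^16 ≡ 9² = 81 ≡ 34. Since 18 = 16 + 2, 23^18 ≡ 34·12: 34·12 = 408 ≡ 32. So 23^18 ≡ 32 (mod 47).
f(24): Repeated squaring mod 47: 24^1 ≡ 24, 24^2 ≡ 24² = 576 ≡ 12, 24^4 ≡ 12² = 144 ≡ 3, 24^8 ≡ 3² = 9, 24^16 ≡ 9² = 81 ≡ 34. Since 18 = 16 + 2, 24^18 ≡ 34·12: 34·12 = 408 ≡ 32. So 24^18 ≡ 32 (mod 47).
So f(23) = f(24) = 32 while 23 ≠ 24, so f is not injective, hence not bijective.
Since f is not bijective, we determine |image(f)|. Computing x^18 mod 47 for each x (by repeated squaring, reducing mod 47 at every step), the values f(0), f(1), …, f(46) are: 0, 1, 25, 6, 14, 2, 9, 42, 21, 36, 3, 34, 37, 27, 16, 12, 8, 18, 7, 24, 28, 17, 4, 32, 32, 4, 17, 28, 24, 7, 18, 8, 12, 16, 27, 37, 34, 3, 36, 21, 42, 9, 2, 14, 6, 25, 1.
The distinct values are {0, 1, 2, 3, 4, 6, 7, 8, 9, 12, 14, 16, 17, 18, 21, 24, 25, 27, 28, 32, 34, 36, 37, 42}; there are 24 of them.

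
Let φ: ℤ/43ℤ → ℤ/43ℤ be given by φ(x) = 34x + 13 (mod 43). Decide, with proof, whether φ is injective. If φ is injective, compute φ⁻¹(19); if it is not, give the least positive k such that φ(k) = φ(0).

28

Recall that φ is injective if φ(x_1) = φ(x_2) implies x_1 = x_2.
Suppose φ(x_1) = φ(x_2) in ℤ/43ℤ. Then 34x_1 + 13 ≡ 34x_2 + 13 (mod 43), hence 34(x_1 − x_2) ≡ 0 (mod 43).
Since gcd(34, 43) = 1, 34 is invertible modulo 43, therefore x_1 − x_2 ≡ 0 (mod 43), i.e. x_1 = x_2.
Thus φ is injective.
We now compute 34⁻¹ mod 43 explicitly. Euclid's algorithm: 43 = 1·34 + 9, 34 = 3·9 + 7, 9 = 1·7 + 2, 7 = 3·2 + 1; back-substituting gives 1 = 19·34 − 15·43, so 34⁻¹ ≡ 19 (mod 43).
Since φ is injective, we compute φ⁻¹(19): solve 34x + 13 ≡ 19 (mod 43), i.e. 34x ≡ 6 (mod 43).
Multiplying by 34⁻¹ = 19 gives x ≡ 19·6 = 114 = 2·43 + 28 ≡ 28 (mod 43).
Check: φ(28) = 34·28 + 13 = 965 = 22·43 + 19 ≡ 19 (mod 43).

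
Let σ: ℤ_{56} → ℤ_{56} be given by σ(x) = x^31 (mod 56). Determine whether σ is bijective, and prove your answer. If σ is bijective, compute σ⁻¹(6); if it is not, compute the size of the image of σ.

σ(0) = 0^31 = 0.
σ(14): Repeated squaring mod 56: 14^1 ≡ 14, 14^2 ≡ 14² = 196 ≡ 28, 14^4 ≡ 28² = 784 ≡ 0, 14^8 ≡ 0² = 0, 14^16 ≡ 0² = 0. Since 31 = 16 + 8 + 4 + 2 + 1, 14^31 ≡ 0·0·0·28·14: 0·0 = 0, then 0·0 = 0, then 0·28 = 0, then 0·14 = 0. So 14^31 ≡ 0 (mod 56).
So σ(0) = σ(14) = 0 while 0 ≠ 14, hence σ is not injective, hence not bijective.
Since σ is not bijective, we determine |image(σ)|. Computing x^31 mod 56 for each x (by repeated squaring, reducing mod 56 at every step), the values σ(0), σ(1), …, σ(55) are: 0, 1, 16, 3, 32, 5, 48, 7, 8, 9, 24, 11, 40, 13, 0, 15, 16, 17, 32, 19, 48, 21, 8, 23, 24, 25, 40, 27, 0, 29, 16, 31, 32, 33, 48, 35, 8, 37, 24, 39, 40, 41, 0, 43, 16, 45, 32, 47, 48, 49, 8, 51, 24, 53, 40, 55.
The distinct values are {0, 1, 3, 5, 7, 8, 9, 11, 13, 15, 16, 17, 19, 21, 23, 24, 25, 27, 29, 31, 32, 33, 35, 37, 39, 40, 41, 43, 45, 47, 48, 49, 51, 53, 55}; there are 35 of them.

35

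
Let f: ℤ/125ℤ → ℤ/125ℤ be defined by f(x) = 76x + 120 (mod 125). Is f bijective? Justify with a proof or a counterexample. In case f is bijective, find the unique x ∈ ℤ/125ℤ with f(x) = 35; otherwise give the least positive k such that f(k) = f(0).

Suppose f(x_1) = f(x_2) in ℤ/125ℤ. Then 76x_1 + 120 ≡ 76x_2 + 120 (mod 125), thus 76(x_1 − x_2) ≡ 0 (mod 125).
Since gcd(76, 125) = 1, 76 is invertible modulo 125, so x_1 − x_2 ≡ 0 (mod 125), i.e. x_1 = x_2.
We now compute 76⁻¹ mod 125 explicitly. Euclid's algorithm: 125 = 1·76 + 49, 76 = 1·49 + 27, 49 = 1·27 + 22, 27 = 1·22 + 5, 22 = 4·5 + 2, 5 = 2·2 + 1; back-substituting gives 1 = 51·76 − 31·125, so 76⁻¹ ≡ 51 (mod 125).
Then y ↦ 51(y − 120) is a two-sided inverse to f, so every y ∈ ℤ/125ℤ has a preimage.
Hence f is bijective.
Since f is bijective, we find f⁻¹(35): we need 76x ≡ 35 − 120 ≡ 40 (mod 125). Using 76⁻¹ = 51: x ≡ 51·40 = 2040 = 16·125 + 40, so x = 40.
Check: f(40) = 76·40 + 120 = 3160 = 25·125 + 35 ≡ 35 (mod 125).

40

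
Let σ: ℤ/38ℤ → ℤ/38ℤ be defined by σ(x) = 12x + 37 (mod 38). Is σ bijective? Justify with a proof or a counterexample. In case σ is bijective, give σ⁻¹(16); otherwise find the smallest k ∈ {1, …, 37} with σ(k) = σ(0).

19

Recall: σ is injective when σ(u) = σ(v) forces u = v.
We have gcd(12, 38) = 2 > 1. Taking u = 0 and v = 19: σ(0) = 37 and σ(19) = 12·19 + 37 = 265 ≡ 37 (mod 38).
So σ(0) = σ(19) while 0 ≠ 19, hence σ is not injective, hence not bijective.
Since σ is not bijective, we find the least positive k with σ(k) = σ(0): this means 12k ≡ 0 (mod 38), i.e. 38 ∣ 12k. Since gcd(12, 38) = 2, dividing through by 2 this holds exactly when 19 ∣ 6k, and as gcd(6, 19) = 1, exactly when 19 ∣ k.
The smallest positive such k is 19.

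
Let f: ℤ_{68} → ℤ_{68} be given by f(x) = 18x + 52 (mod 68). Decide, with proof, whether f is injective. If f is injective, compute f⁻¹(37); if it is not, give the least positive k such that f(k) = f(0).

34

We have gcd(18, 68) = 2 > 1. Taking u = 0 and v = 34: f(0) = 52 and f(34) = 18·34 + 52 = 664 ≡ 52 (mod 68).
So f(0) = f(34) while 0 ≠ 34, so f is not injective.
Since f is not injective, we find the least positive k with f(k) = f(0): this means 18k ≡ 0 (mod 68), i.e. 68 ∣ 18k. Since gcd(18, 68) = 2, dividing through by 2 this holds exactly when 34 ∣ 9k, and as gcd(9, 34) = 1, exactly when 34 ∣ k.
The smallest positive such k is 34.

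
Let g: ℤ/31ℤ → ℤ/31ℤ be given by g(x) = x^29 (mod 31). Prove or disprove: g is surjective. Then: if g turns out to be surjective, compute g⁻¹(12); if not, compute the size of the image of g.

13

Since 31 is prime, the nonzero elements of ℤ/31ℤ form a cyclic group of order 30.
As gcd(29, 30) = 1, raising to the 29th power is a bijection on this group: if u^29 ≡ v^29 then (uv^{−1})^29 = 1, and the only element of order dividing gcd(29, 30) = 1 is 1, so u = v.
With g(0) = 0 this makes g injective on all of ℤ/31ℤ, hence bijective (finite equal-size domain and codomain). In particular g is surjective.
Since g is surjective, we find the preimage of 12. The inverse of x ↦ x^29 on (ℤ/31ℤ)^× is x ↦ x^29, because 29·29 = 841 = 28·30 + 1 ≡ 1 (mod 30) and x^{30} = 1 for x ≠ 0 (Fermat). So g⁻¹(12) = 12^29 mod 31.
Repeated squaring mod 31: 12^1 ≡ 12, 12^2 ≡ 12² = 144 ≡ 20, 12^4 ≡ 20² = 400 ≡ 28, 12^8 ≡ 28² = 784 ≡ 9, 12^16 ≡ 9² = 81 ≡ 19. Since 29 = 16 + 8 + 4 + 1, 12^29 ≡ 19·9·28·12: 19·9 = 171 ≡ 16, then 16·28 = 448 ≡ 14, then 14·12 = 168 ≡ 13. So 12^29 ≡ 13 (mod 31).
Hence g⁻¹(12) = 13.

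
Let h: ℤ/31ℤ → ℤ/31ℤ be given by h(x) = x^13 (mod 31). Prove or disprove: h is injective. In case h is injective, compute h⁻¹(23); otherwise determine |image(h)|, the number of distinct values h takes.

29

Since 31 is prime, the nonzero elements of ℤ/31ℤ form a cyclic group of order 30.
As gcd(13, 30) = 1, raising to the 13th power is a bijection on this group: if a^13 ≡ b^13 then (ab^{−1})^13 = 1, and the only element of order dividing gcd(13, 30) = 1 is 1, so a = b.
With h(0) = 0 this makes h injective on all of ℤ/31ℤ, hence bijective (finite equal-size domain and codomain). In particular h is injective.
Since h is injective, we find the preimage of 23. The inverse of x ↦ x^13 on (ℤ/31ℤ)^× is x ↦ x^7, because 13·7 = 91 = 3·30 + 1 ≡ 1 (mod 30) and x^{30} = 1 for x ≠ 0 (Fermat). So h⁻¹(23) = 23^7 mod 31.
Repeated squaring mod 31: 23^1 ≡ 23, 23^2 ≡ 23² = 529 ≡ 2, 23^4 ≡ 2² = 4. Since 7 = 4 + 2 + 1, 23^7 ≡ 4·2·23: 4·2 = 8, then 8·23 = 184 ≡ 29. So 23^7 ≡ 29 (mod 31).
Hence h⁻¹(23) = 29.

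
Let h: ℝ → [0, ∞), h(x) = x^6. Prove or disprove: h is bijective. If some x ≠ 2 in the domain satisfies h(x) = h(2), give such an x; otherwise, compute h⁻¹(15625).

h(2) = 64 = (−2)^6 = h(−2) (since 6 is even), with 2 ≠ −2. So h is not injective, hence not bijective.
For the follow-up, such an x exists: taking x = −2 ∈ ℝ gives h(−2) = 64 = h(2) with −2 ≠ 2.

-2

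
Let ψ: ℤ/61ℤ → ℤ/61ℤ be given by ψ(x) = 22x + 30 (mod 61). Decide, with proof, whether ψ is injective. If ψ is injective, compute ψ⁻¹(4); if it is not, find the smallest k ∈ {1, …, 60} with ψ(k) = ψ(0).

By definition, injectivity means: for all u, v in the domain, ψ(u) = ψ(v) implies u = v.
Suppose ψ(u) = ψ(v) in ℤ/61ℤ. Then 22u + 30 ≡ 22v + 30 (mod 61), hence 22(u − v) ≡ 0 (mod 61).
Since gcd(22, 61) = 1, 22 is invertible modulo 61, thus u − v ≡ 0 (mod 61), i.e. u = v.
Thus ψ is injective.
We now compute 22⁻¹ mod 61 explicitly. Euclid's algorithm: 61 = 2·22 + 17, 22 = 1·17 + 5, 17 = 3·5 + 2, 5 = 2·2 + 1; back-substituting gives 1 = 25·22 − 9·61, so 22⁻¹ ≡ 25 (mod 61).
Since ψ is injective, we find ψ⁻¹(4): we need 22x ≡ 4 − 30 ≡ 35 (mod 61). Using 22⁻¹ = 25: x ≡ 25·35 = 875 = 14·61 + 21, so x = 21.
Check: ψ(21) = 22·21 + 30 = 492 = 8·61 + 4 ≡ 4 (mod 61).

21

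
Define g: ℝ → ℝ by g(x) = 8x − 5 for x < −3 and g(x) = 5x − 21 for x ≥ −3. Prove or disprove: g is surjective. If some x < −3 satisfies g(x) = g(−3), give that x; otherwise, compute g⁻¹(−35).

-31/8

Both pieces are strictly increasing (slopes 8 and 5), so each is injective on its own interval.
The left piece maps (−∞, −3) onto (−∞, −29); the right piece maps [−3, ∞) onto [−36, ∞).
The union (−∞, −29) ∪ [−36, ∞) covers ℝ, so g is surjective.
For the follow-up: the images overlap, so an x < −3 with g(x) = g(−3) exists. g(−3) = −36; solving 8x − 5 = −36 for x < −3 gives x = (−36 + 5)/8 = −31/8.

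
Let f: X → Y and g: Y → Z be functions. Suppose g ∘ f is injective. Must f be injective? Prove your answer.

injective

Suppose f(x_1) = f(x_2). Applying g: (g ∘ f)(x_1) = (g ∘ f)(x_2). Since g ∘ f is injective, x_1 = x_2. Hence f is injective.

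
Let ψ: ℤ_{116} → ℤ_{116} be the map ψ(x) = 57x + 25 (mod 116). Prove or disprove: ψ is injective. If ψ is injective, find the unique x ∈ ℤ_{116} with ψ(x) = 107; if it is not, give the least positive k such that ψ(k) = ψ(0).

34

If ψ(u) = ψ(v), then 57u ≡ 57v (mod 116). Because gcd(57, 116) = 1, we may cancel 57 to get u ≡ v (mod 116).
Hence ψ is injective.
We now compute 57⁻¹ mod 116 explicitly. Euclid's algorithm: 116 = 2·57 + 2, 57 = 28·2 + 1; back-substituting gives 1 = 57·57 − 28·116, so 57⁻¹ ≡ 57 (mod 116).
Since ψ is injective, we compute ψ⁻¹(107): solve 57x + 25 ≡ 107 (mod 116), i.e. 57x ≡ 82 (mod 116).
Multiplying by 57⁻¹ = 57 gives x ≡ 57·82 = 4674 = 40·116 + 34 ≡ 34 (mod 116).
Check: ψ(34) = 57·34 + 25 = 1963 = 16·116 + 107 ≡ 107 (mod 116).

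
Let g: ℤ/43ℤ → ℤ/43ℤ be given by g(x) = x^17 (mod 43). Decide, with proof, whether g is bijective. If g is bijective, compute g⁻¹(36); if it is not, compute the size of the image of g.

Since 43 is prime, the nonzero elements of ℤ/43ℤ form a cyclic group of order 42.
As gcd(17, 42) = 1, raising to the 17th power is a bijection on this group: if a^17 ≡ b^17 then (ab^{−1})^17 = 1, and the only element of order dividing gcd(17, 42) = 1 is 1, so a = b.
With g(0) = 0 this makes g injective on all of ℤ/43ℤ, hence bijective (finite equal-size domain and codomain). In particular g is bijective.
Since g is bijective, we find the preimage of 36. The inverse of x ↦ x^17 on (ℤ/43ℤ)^× is x ↦ x^5, because 17·5 = 85 = 2·42 + 1 ≡ 1 (mod 42) and x^{42} = 1 for x ≠ 0 (Fermat). So g⁻¹(36) = 36^5 mod 43.
Repeated squaring mod 43: 36^1 ≡ 36, 36^2 ≡ 36² = 1296 ≡ 6, 36^4 ≡ 6² = 36. Since 5 = 4 + 1, 36^5 ≡ 36·36: 36·36 = 1296 ≡ 6. So 36^5 ≡ 6 (mod 43).
Hence g⁻¹(36) = 6.

6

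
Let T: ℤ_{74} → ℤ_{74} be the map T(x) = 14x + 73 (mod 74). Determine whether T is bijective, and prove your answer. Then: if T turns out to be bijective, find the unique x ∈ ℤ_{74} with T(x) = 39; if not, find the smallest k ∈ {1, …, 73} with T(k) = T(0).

We have gcd(14, 74) = 2 > 1. Taking a = 0 and b = 37: T(0) = 73 and T(37) = 14·37 + 73 = 591 ≡ 73 (mod 74).
So T(0) = T(37) while 0 ≠ 37, thus T is not injective, hence not bijective.
Since T is not bijective, we find the least positive k with T(k) = T(0): this means 14k ≡ 0 (mod 74), i.e. 74 ∣ 14k. Since gcd(14, 74) = 2, dividing through by 2 this holds exactly when 37 ∣ 7k, and as gcd(7, 37) = 1, exactly when 37 ∣ k.
The smallest positive such k is 37.

37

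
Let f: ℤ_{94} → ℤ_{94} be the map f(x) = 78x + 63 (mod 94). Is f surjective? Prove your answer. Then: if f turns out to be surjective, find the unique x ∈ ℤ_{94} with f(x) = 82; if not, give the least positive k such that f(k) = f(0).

Recall: surjectivity means every element of the codomain has a preimage under f.
Since gcd(78, 94) = 2, we have 78x ≡ 0 (mod 2) for all x, so f(x) ≡ 1 (mod 2).
But 0 ≢ 1 (mod 2), so 0 ∈ ℤ_{94} has no preimage. Hence f is not surjective.
Since f is not surjective, we find the least positive k with f(k) = f(0): this means 78k ≡ 0 (mod 94), i.e. 94 ∣ 78k. Since gcd(78, 94) = 2, dividing through by 2 this holds exactly when 47 ∣ 39k, and as gcd(39, 47) = 1, exactly when 47 ∣ k.
The smallest positive such k is 47.

47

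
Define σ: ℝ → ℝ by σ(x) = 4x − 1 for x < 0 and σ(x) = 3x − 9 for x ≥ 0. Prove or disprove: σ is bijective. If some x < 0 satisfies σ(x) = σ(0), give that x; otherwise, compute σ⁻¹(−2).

Both pieces are strictly increasing (slopes 4 and 3), so each is injective on its own interval.
The left piece maps (−∞, 0) onto (−∞, −1); the right piece maps [0, ∞) onto [−9, ∞).
These images overlap. In particular σ(0) = −9 (right piece), and solving 4x − 1 = −9 on the left piece gives x = −2 < 0.
So σ(−2) = σ(0) with −2 ≠ 0, and σ is not injective, hence not bijective. This x = −2 is the requested value below 0.

-2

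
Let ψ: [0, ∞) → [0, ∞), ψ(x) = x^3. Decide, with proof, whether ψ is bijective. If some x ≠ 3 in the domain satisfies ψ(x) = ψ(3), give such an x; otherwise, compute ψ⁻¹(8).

2

On [0, ∞), x ↦ x^3 is strictly increasing (injective) and for any y ∈ [0, ∞) the 3rd root y^{1/3} lies in [0, ∞) (surjective). So ψ is bijective.
Since x ↦ x^3 is strictly increasing on [0, ∞), it is injective there, so no x ≠ 3 in the domain has ψ(x) = ψ(3). We therefore compute ψ⁻¹(8) = 8^{1/3} = 2 (indeed 2^3 = 8).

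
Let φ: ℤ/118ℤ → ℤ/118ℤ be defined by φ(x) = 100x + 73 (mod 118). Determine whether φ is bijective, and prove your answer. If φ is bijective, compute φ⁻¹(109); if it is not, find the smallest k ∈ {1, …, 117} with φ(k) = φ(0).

59

We have gcd(100, 118) = 2 > 1. Taking s = 0 and t = 59: φ(0) = 73 and φ(59) = 100·59 + 73 = 5973 ≡ 73 (mod 118).
So φ(0) = φ(59) while 0 ≠ 59, so φ is not injective, hence not bijective.
Since φ is not bijective, we find the least positive k with φ(k) = φ(0): this means 100k ≡ 0 (mod 118), i.e. 118 ∣ 100k. Since gcd(100, 118) = 2, dividing through by 2 this holds exactly when 59 ∣ 50k, and as gcd(50, 59) = 1, exactly when 59 ∣ k.
The smallest positive such k is 59.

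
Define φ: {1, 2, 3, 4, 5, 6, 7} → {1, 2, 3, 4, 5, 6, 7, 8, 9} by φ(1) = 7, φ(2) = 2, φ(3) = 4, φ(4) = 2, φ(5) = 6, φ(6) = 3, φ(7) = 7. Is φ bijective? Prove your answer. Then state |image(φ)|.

φ(2) = 2 = φ(4) with 2 ≠ 4, so φ is not injective, hence not bijective.
The image of φ is {2, 3, 4, 6, 7}, which has 5 elements.

5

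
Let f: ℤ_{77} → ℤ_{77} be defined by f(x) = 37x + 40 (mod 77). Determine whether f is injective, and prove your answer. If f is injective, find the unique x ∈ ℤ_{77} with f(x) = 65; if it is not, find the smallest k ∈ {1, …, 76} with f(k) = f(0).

If f(s) = f(t), then 37s ≡ 37t (mod 77). Because gcd(37, 77) = 1, we may cancel 37 to get s ≡ t (mod 77).
So f is injective.
We now compute 37⁻¹ mod 77 explicitly. Euclid's algorithm: 77 = 2·37 + 3, 37 = 12·3 + 1; back-substituting gives 1 = 25·37 − 12·77, so 37⁻¹ ≡ 25 (mod 77).
Since f is injective, we compute f⁻¹(65): solve 37x + 40 ≡ 65 (mod 77), i.e. 37x ≡ 25 (mod 77).
Multiplying by 37⁻¹ = 25 gives x ≡ 25·25 = 625 = 8·77 + 9 ≡ 9 (mod 77).
Check: f(9) = 37·9 + 40 = 373 = 4·77 + 65 ≡ 65 (mod 77).

9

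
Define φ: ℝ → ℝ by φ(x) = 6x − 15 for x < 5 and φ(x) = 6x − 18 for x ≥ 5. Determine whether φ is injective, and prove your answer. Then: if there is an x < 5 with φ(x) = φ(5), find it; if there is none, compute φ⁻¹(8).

9/2

Both pieces are strictly increasing (slopes 6 and 6), so each is injective on its own interval.
The left piece maps (−∞, 5) onto (−∞, 15); the right piece maps [5, ∞) onto [12, ∞).
These images overlap. In particular φ(5) = 12 (right piece), and solving 6x − 15 = 12 on the left piece gives x = 9/2 < 5.
So φ(9/2) = φ(5) with 9/2 ≠ 5, and φ is not injective. This x = 9/2 is the requested value below 5.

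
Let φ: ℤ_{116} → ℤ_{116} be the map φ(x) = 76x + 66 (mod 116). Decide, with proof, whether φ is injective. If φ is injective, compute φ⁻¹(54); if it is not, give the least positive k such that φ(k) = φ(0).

29

Recall that injectivity means: for all s, t in the domain, φ(s) = φ(t) implies s = t.
We have gcd(76, 116) = 4 > 1. Taking s = 0 and t = 29: φ(0) = 66 and φ(29) = 76·29 + 66 = 2270 ≡ 66 (mod 116).
So φ(0) = φ(29) while 0 ≠ 29, thus φ is not injective.
Since φ is not injective, we find the least positive k with φ(k) = φ(0): this means 76k ≡ 0 (mod 116), i.e. 116 ∣ 76k. Since gcd(76, 116) = 4, dividing through by 4 this holds exactly when 29 ∣ 19k, and as gcd(19, 29) = 1, exactly when 29 ∣ k.
The smallest positive such k is 29.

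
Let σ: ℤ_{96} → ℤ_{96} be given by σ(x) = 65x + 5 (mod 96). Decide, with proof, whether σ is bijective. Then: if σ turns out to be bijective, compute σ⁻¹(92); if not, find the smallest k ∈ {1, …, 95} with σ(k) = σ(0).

87

If σ(x_1) = σ(x_2), then 65x_1 ≡ 65x_2 (mod 96). Because gcd(65, 96) = 1, we may cancel 65 to get x_1 ≡ x_2 (mod 96).
We now compute 65⁻¹ mod 96 explicitly. Euclid's algorithm: 96 = 1·65 + 31, 65 = 2·31 + 3, 31 = 10·3 + 1; back-substituting gives 1 = 65·65 − 44·96, so 65⁻¹ ≡ 65 (mod 96).
Then y ↦ 65(y − 5) is a two-sided inverse to σ, so every y ∈ ℤ_{96} has a preimage.
So σ is bijective.
Since σ is bijective, we find σ⁻¹(92): we need 65x ≡ 92 − 5 ≡ 87 (mod 96). Using 65⁻¹ = 65: x ≡ 65·87 = 5655 = 58·96 + 87, so x = 87.
Check: σ(87) = 65·87 + 5 = 5660 = 58·96 + 92 ≡ 92 (mod 96).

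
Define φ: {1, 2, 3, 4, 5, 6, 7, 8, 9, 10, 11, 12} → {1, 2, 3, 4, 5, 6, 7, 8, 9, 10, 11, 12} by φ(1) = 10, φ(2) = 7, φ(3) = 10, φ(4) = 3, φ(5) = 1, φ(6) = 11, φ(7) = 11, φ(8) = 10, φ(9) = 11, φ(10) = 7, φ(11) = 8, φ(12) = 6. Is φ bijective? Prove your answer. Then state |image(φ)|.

7

φ(1) = 10 = φ(3) with 1 ≠ 3, so φ is not injective, hence not bijective.
The image of φ is {1, 3, 6, 7, 8, 10, 11}, which has 7 elements.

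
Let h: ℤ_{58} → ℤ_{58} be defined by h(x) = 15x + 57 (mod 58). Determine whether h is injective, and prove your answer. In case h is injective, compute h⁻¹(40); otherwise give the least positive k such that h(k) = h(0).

Recall that injectivity means: for all u, v in the domain, h(u) = h(v) implies u = v.
If h(u) = h(v), then 15u ≡ 15v (mod 58). Because gcd(15, 58) = 1, we may cancel 15 to get u ≡ v (mod 58).
So h is injective.
We now compute 15⁻¹ mod 58 explicitly. Euclid's algorithm: 58 = 3·15 + 13, 15 = 1·13 + 2, 13 = 6·2 + 1; back-substituting gives 1 = 31·15 − 8·58, so 15⁻¹ ≡ 31 (mod 58).
Since h is injective, we find h⁻¹(40): we need 15x ≡ 40 − 57 ≡ 41 (mod 58). Using 15⁻¹ = 31: x ≡ 31·41 = 1271 = 21·58 + 53, so x = 53.
Check: h(53) = 15·53 + 57 = 852 = 14·58 + 40 ≡ 40 (mod 58).

53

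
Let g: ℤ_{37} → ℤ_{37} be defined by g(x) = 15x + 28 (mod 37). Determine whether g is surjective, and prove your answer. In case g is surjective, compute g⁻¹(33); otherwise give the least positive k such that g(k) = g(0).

Since gcd(15, 37) = 1, 15 is invertible modulo 37. Euclid's algorithm: 37 = 2·15 + 7, 15 = 2·7 + 1; back-substituting gives 1 = 5·15 − 2·37, so 15⁻¹ ≡ 5 (mod 37).
For any y ∈ ℤ_{37}, x = 5(y − 28) mod 37 satisfies g(x) = 15·5(y − 28) + 28 ≡ y (since 15·5 ≡ 1 mod 37). So every y has a preimage.
Hence g is surjective.
Since g is surjective, we compute g⁻¹(33): solve 15x + 28 ≡ 33 (mod 37), i.e. 15x ≡ 5 (mod 37).
Multiplying by 15⁻¹ = 5 gives x ≡ 5·5 = 25 ≡ 25 (mod 37).
Check: g(25) = 15·25 + 28 = 403 = 10·37 + 33 ≡ 33 (mod 37).

25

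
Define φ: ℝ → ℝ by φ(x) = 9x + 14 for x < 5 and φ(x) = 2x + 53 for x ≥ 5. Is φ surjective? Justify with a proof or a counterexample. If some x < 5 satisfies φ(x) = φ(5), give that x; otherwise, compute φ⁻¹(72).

Both pieces are strictly increasing (slopes 9 and 2), so each is injective on its own interval.
The left piece maps (−∞, 5) onto (−∞, 59); the right piece maps [5, ∞) onto [63, ∞).
The union (−∞, 59) ∪ [63, ∞) omits the interval between 59 and 63; in particular 59 has no preimage. So φ is not surjective.
Because the two images are disjoint, no x < 5 has φ(x) = φ(5), so we compute φ⁻¹(72): 72 lies in [63, ∞), so solve 2x + 53 = 72: x = (72 − 53)/2 = 19/2.

19/2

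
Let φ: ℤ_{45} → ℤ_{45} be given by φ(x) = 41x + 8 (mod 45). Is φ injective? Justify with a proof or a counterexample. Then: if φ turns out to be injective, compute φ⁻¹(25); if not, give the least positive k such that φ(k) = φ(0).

Recall that φ is injective when φ(a) = φ(b) forces a = b.
Suppose φ(a) = φ(b) in ℤ_{45}. Then 41a + 8 ≡ 41b + 8 (mod 45), so 41(a − b) ≡ 0 (mod 45).
Since gcd(41, 45) = 1, 41 is invertible modulo 45, so a − b ≡ 0 (mod 45), i.e. a = b.
So φ is injective.
We now compute 41⁻¹ mod 45 explicitly. Euclid's algorithm: 45 = 1·41 + 4, 41 = 10·4 + 1; back-substituting gives 1 = 11·41 − 10·45, so 41⁻¹ ≡ 11 (mod 45).
Since φ is injective, we find φ⁻¹(25): we need 41x ≡ 25 − 8 ≡ 17 (mod 45). Using 41⁻¹ = 11: x ≡ 11·17 = 187 = 4·45 + 7, so x = 7.
Check: φ(7) = 41·7 + 8 = 295 = 6·45 + 25 ≡ 25 (mod 45).

7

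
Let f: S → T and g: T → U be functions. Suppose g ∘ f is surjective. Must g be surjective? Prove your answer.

Let c ∈ U. Since g ∘ f is surjective, some a ∈ S has g(f(a)) = c. Then b = f(a) ∈ T satisfies g(b) = c. So g is surjective.

surjective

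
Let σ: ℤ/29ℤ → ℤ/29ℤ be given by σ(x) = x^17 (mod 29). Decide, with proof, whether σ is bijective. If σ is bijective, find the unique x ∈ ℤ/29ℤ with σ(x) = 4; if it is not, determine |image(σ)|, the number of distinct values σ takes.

9

Since 29 is prime, the nonzero elements of ℤ/29ℤ form a cyclic group of order 28.
As gcd(17, 28) = 1, raising to the 17th power is a bijection on this group: if s^17 ≡ t^17 then (st^{−1})^17 = 1, and the only element of order dividing gcd(17, 28) = 1 is 1, so s = t.
With σ(0) = 0 this makes σ injective on all of ℤ/29ℤ, hence bijective (finite equal-size domain and codomain). In particular σ is bijective.
Since σ is bijective, we find the preimage of 4. The inverse of x ↦ x^17 on (ℤ/29ℤ)^× is x ↦ x^5, because 17·5 = 85 = 3·28 + 1 ≡ 1 (mod 28) and x^{28} = 1 for x ≠ 0 (Fermat). So σ⁻¹(4) = 4^5 mod 29.
Repeated squaring mod 29: 4^1 ≡ 4, 4^2 ≡ 4² = 16, 4^4 ≡ 16² = 256 ≡ 24. Since 5 = 4 + 1, 4^5 ≡ 24·4: 24·4 = 96 ≡ 9. So 4^5 ≡ 9 (mod 29).
Hence σ⁻¹(4) = 9.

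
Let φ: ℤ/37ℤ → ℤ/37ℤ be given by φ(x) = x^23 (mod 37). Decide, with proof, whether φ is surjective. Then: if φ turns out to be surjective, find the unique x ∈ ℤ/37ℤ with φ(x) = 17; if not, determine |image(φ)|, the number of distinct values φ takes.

32

Since 37 is prime, the nonzero elements of ℤ/37ℤ form a cyclic group of order 36.
As gcd(23, 36) = 1, raising to the 23rd power is a bijection on this group: if a^23 ≡ b^23 then (ab^{−1})^23 = 1, and the only element of order dividing gcd(23, 36) = 1 is 1, so a = b.
With φ(0) = 0 this makes φ injective on all of ℤ/37ℤ, hence bijective (finite equal-size domain and codomain). In particular φ is surjective.
Since φ is surjective, we find the preimage of 17. The inverse of x ↦ x^23 on (ℤ/37ℤ)^× is x ↦ x^11, because 23·11 = 253 = 7·36 + 1 ≡ 1 (mod 36) and x^{36} = 1 for x ≠ 0 (Fermat). So φ⁻¹(17) = 17^11 mod 37.
Repeated squaring mod 37: 17^1 ≡ 17, 17^2 ≡ 17² = 289 ≡ 30, 17^4 ≡ 30² = 900 ≡ 12, 17^8 ≡ 12² = 144 ≡ 33. Since 11 = 8 + 2 + 1, 17^11 ≡ 33·30·17: 33·30 = 990 ≡ 28, then 28·17 = 476 ≡ 32. So 17^11 ≡ 32 (mod 37).
Hence φ⁻¹(17) = 32.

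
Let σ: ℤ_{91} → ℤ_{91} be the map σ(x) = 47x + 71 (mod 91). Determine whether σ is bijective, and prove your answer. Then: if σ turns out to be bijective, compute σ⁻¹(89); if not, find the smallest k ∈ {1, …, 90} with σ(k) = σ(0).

12

If σ(u) = σ(v), then 47u ≡ 47v (mod 91). Because gcd(47, 91) = 1, we may cancel 47 to get u ≡ v (mod 91).
We now compute 47⁻¹ mod 91 explicitly. Euclid's algorithm: 91 = 1·47 + 44, 47 = 1·44 + 3, 44 = 14·3 + 2, 3 = 1·2 + 1; back-substituting gives 1 = 31·47 − 16·91, so 47⁻¹ ≡ 31 (mod 91).
Then y ↦ 31(y − 71) is a two-sided inverse to σ, so every y ∈ ℤ_{91} has a preimage.
Thus σ is bijective.
Since σ is bijective, we compute σ⁻¹(89): solve 47x + 71 ≡ 89 (mod 91), i.e. 47x ≡ 18 (mod 91).
Multiplying by 47⁻¹ = 31 gives x ≡ 31·18 = 558 = 6·91 + 12 ≡ 12 (mod 91).
Check: σ(12) = 47·12 + 71 = 635 = 6·91 + 89 ≡ 89 (mod 91).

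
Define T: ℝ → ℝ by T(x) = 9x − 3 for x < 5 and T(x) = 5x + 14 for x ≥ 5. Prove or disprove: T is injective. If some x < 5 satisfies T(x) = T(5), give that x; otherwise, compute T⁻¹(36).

14/3

Both pieces are strictly increasing (slopes 9 and 5), so each is injective on its own interval.
The left piece maps (−∞, 5) onto (−∞, 42); the right piece maps [5, ∞) onto [39, ∞).
These images overlap. In particular T(5) = 39 (right piece), and solving 9x − 3 = 39 on the left piece gives x = 14/3 < 5.
So T(14/3) = T(5) with 14/3 ≠ 5, and T is not injective. This x = 14/3 is the requested value below 5.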